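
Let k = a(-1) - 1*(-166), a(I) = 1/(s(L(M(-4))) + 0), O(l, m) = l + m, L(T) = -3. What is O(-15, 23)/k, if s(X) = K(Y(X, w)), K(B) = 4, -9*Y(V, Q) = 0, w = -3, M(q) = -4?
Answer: 32/665 ≈ 0.048120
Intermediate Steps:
Y(V, Q) = 0 (Y(V, Q) = -⅑*0 = 0)
s(X) = 4
a(I) = ¼ (a(I) = 1/(4 + 0) = 1/4 = ¼)
k = 665/4 (k = ¼ - 1*(-166) = ¼ + 166 = 665/4 ≈ 166.25)
O(-15, 23)/k = (-15 + 23)/(665/4) = 8*(4/665) = 32/665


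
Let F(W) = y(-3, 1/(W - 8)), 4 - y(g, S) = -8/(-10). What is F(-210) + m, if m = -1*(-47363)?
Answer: 236831/5 ≈ 47366.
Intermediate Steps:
m = 47363
y(g, S) = 16/5 (y(g, S) = 4 - (-8)/(-10) = 4 - (-8)*(-1)/10 = 4 - 1*4/5 = 4 - 4/5 = 16/5)
F(W) = 16/5
F(-210) + m = 16/5 + 47363 = 236831/5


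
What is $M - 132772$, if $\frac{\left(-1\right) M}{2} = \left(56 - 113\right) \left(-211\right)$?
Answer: $-156826$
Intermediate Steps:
$M = -24054$ ($M = - 2 \left(56 - 113\right) \left(-211\right) = - 2 \left(\left(-57\right) \left(-211\right)\right) = \left(-2\right) 12027 = -24054$)
$M - 132772 = -24054 - 132772 = -156826$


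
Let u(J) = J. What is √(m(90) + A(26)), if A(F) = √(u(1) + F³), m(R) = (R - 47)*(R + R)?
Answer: 3*√(860 + √217) ≈ 88.728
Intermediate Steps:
m(R) = 2*R*(-47 + R) (m(R) = (-47 + R)*(2*R) = 2*R*(-47 + R))
A(F) = √(1 + F³)
√(m(90) + A(26)) = √(2*90*(-47 + 90) + √(1 + 26³)) = √(2*90*43 + √(1 + 17576)) = √(7740 + √17577) = √(7740 + 9*√217)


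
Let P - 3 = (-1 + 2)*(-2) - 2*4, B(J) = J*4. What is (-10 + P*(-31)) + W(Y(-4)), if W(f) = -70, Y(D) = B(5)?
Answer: 137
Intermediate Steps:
B(J) = 4*J
Y(D) = 20 (Y(D) = 4*5 = 20)
P = -7 (P = 3 + ((-1 + 2)*(-2) - 2*4) = 3 + (1*(-2) - 8) = 3 + (-2 - 8) = 3 - 10 = -7)
(-10 + P*(-31)) + W(Y(-4)) = (-10 - 7*(-31)) - 70 = (-10 + 217) - 70 = 207 - 70 = 137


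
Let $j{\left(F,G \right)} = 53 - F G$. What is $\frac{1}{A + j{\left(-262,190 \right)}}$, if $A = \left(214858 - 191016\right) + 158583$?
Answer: $\frac{1}{232258} \approx 4.3056 \cdot 10^{-6}$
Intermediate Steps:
$j{\left(F,G \right)} = 53 - F G$
$A = 182425$ ($A = 23842 + 158583 = 182425$)
$\frac{1}{A + j{\left(-262,190 \right)}} = \frac{1}{182425 - \left(-53 - 49780\right)} = \frac{1}{182425 + \left(53 + 49780\right)} = \frac{1}{182425 + 49833} = \frac{1}{232258}$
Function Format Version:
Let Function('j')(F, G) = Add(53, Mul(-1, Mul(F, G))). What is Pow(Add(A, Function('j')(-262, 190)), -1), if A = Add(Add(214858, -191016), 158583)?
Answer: Rational(1, 232258) ≈ 4.3056e-6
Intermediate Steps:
Function('j')(F, G) = Add(53, Mul(-1, F, G))
A = 182425 (A = Add(23842, 158583) = 182425)
Pow(Add(A, Function('j')(-262, 190)), -1) = Pow(Add(182425, Add(53, Mul(-1, -262, 190))), -1) = Pow(Add(182425, Add(53, 49780)), -1) = Pow(Add(182425, 49833), -1) = Pow(232258, -1) = Rational(1, 232258)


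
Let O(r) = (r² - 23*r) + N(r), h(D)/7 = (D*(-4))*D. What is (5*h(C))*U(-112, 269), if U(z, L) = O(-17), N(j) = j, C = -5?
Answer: -2320500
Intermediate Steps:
h(D) = -28*D² (h(D) = 7*((D*(-4))*D) = 7*((-4*D)*D) = 7*(-4*D²) = -28*D²)
O(r) = r² - 22*r (O(r) = (r² - 23*r) + r = r² - 22*r)
U(z, L) = 663 (U(z, L) = -17*(-22 - 17) = -17*(-39) = 663)
(5*h(C))*U(-112, 269) = (5*(-28*(-5)²))*663 = (5*(-28*25))*663 = (5*(-700))*663 = -3500*663 = -2320500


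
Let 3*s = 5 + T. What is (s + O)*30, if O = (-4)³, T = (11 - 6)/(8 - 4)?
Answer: -3715/2 ≈ -1857.5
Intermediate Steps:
T = 5/4 ≈ 1.2500
s = 25/12 (s = (5 + 5/4)/3 = (⅓)*(25/4) = 25/12 ≈ 2.0833)
O = -64
(s + O)*30 = (25/12 - 64)*30 = -743/12*30 = -3715/2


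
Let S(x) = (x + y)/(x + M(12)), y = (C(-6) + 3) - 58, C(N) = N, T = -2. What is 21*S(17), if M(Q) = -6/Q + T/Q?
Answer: -396/7 ≈ -56.571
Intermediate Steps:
M(Q) = -8/Q (M(Q) = -6/Q - 2/Q = -8/Q)
y = -61 (y = (-6 + 3) - 58 = -3 - 58 = -61)
S(x) = (-61 + x)/(-⅔ + x) (S(x) = (x - 61)/(x - 8/12) = (-61 + x)/(x - 8*1/12) = (-61 + x)/(x - ⅔) = (-61 + x)/(-⅔ + x))
21*S(17) = 21*(3*(-61 + 17)/(-2 + 3*17)) = 21*(3*(-44)/(-2 + 51)) = 21*(3*(-44)/49) = 21*(3*(1/49)*(-44)) = 21*(-132/49) = -396/7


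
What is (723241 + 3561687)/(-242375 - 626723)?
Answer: -2142464/434549 ≈ -4.9303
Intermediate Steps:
(723241 + 3561687)/(-242375 - 626723) = 4284928/(-869098) = 4284928*(-1/869098) = -2142464/434549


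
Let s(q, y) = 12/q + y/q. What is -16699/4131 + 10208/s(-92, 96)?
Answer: -35938651/4131 ≈ -8699.8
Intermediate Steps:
-16699/4131 + 10208/s(-92, 96) = -16699/4131 + 10208/(((12 + 96)/(-92))) = -16699*1/4131 + 10208/((-1/92*108)) = -16699/4131 + 10208/(-27/23) = -16699/4131 + 10208*(-23/27) = -16699/4131 - 234784/27 = -35938651/4131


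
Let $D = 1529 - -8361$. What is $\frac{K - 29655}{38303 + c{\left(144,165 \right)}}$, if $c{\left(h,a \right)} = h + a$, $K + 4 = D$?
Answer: $- \frac{19769}{38612} \approx -0.51199$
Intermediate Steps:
$D = 9890$ ($D = 1529 + 8361 = 9890$)
$K = 9886$ ($K = -4 + 9890 = 9886$)
$c{\left(h,a \right)} = a + h$
$\frac{K - 29655}{38303 + c{\left(144,165 \right)}} = \frac{9886 - 29655}{38303 + \left(165 + 144\right)} = - \frac{19769}{38303 + 309} = - \frac{19769}{38612}$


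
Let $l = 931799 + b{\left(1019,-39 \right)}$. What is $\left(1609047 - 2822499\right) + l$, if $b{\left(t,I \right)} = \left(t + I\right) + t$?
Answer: $-279654$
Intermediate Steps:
$b{\left(t,I \right)} = I + 2 t$ ($b{\left(t,I \right)} = \left(I + t\right) + t = I + 2 t$)
$l = 933798$ ($l = 931799 + \left(-39 + 2 \cdot 1019\right) = 931799 + \left(-39 + 2038\right) = 931799 + 1999 = 933798$)
$\left(1609047 - 2822499\right) + l = \left(1609047 - 2822499\right) + 933798 = -1213452 + 933798 = -279654$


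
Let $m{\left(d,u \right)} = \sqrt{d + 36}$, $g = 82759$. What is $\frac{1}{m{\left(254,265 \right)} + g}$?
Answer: $\frac{82759}{6849051791} - \frac{\sqrt{290}}{6849051791} \approx 1.2081 \cdot 10^{-5}$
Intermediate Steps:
$m{\left(d,u \right)} = \sqrt{36 + d}$
$\frac{1}{m{\left(254,265 \right)} + g} = \frac{1}{\sqrt{36 + 254} + 82759} = \frac{1}{\sqrt{290} + 82759} = \frac{1}{82759 + \sqrt{290}}$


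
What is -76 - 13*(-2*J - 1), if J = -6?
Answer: -219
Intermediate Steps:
-76 - 13*(-2*J - 1) = -76 - 13*(-2*(-6) - 1) = -76 - 13*(12 - 1) = -76 - 13*11 = -76 - 143 = -219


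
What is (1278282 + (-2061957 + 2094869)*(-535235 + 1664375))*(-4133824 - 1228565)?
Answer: -199285325718955218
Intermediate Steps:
(1278282 + (-2061957 + 2094869)*(-535235 + 1664375))*(-4133824 - 1228565) = (1278282 + 32912*1129140)*(-5362389) = (1278282 + 37162255680)*(-5362389) = 37163533962*(-5362389) = -199285325718955218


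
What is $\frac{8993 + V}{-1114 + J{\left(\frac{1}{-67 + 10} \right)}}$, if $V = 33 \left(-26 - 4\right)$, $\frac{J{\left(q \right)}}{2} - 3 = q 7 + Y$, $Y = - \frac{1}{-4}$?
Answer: $- \frac{912342}{126283} \approx -7.2246$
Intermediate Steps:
$Y = \frac{1}{4}$ ($Y = \left(-1\right) \left(- \frac{1}{4}\right) = \frac{1}{4} \approx 0.25$)
$J{\left(q \right)} = \frac{13}{2} + 14 q$ ($J{\left(q \right)} = 6 + 2 \left(q 7 + \frac{1}{4}\right) = 6 + 2 \left(7 q + \frac{1}{4}\right) = 6 + 2 \left(\frac{1}{4} + 7 q\right) = 6 + \left(\frac{1}{2} + 14 q\right) = \frac{13}{2} + 14 q$)
$V = -990$ ($V = 33 \left(-26 - 4\right) = 33 \left(-30\right) = -990$)
$\frac{8993 + V}{-1114 + J{\left(\frac{1}{-67 + 10} \right)}} = \frac{8993 - 990}{-1114 + \left(\frac{13}{2} + \frac{14}{-67 + 10}\right)} = \frac{8003}{-1114 + \left(\frac{13}{2} + \frac{14}{-57}\right)} = \frac{8003}{-1114 + \left(\frac{13}{2} + 14 \left(- \frac{1}{57}\right)\right)} = \frac{8003}{-1114 + \left(\frac{13}{2} - \frac{14}{57}\right)} = \frac{8003}{-1114 + \frac{713}{114}} = \frac{8003}{- \frac{126283}{114}} = 8003 \left(- \frac{114}{126283}\right) = - \frac{912342}{126283}$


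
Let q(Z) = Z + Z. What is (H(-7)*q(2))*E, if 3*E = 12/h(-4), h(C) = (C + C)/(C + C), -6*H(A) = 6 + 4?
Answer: -80/3 ≈ -26.667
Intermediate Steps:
q(Z) = 2*Z
H(A) = -5/3 (H(A) = -(6 + 4)/6 = -1/6*10 = -5/3)
h(C) = 1 (h(C) = (2*C)/((2*C)) = (2*C)*(1/(2*C)) = 1)
E = 4 (E = (12/1)/3 = (12*1)/3 = (1/3)*12 = 4)
(H(-7)*q(2))*E = -10*2/3*4 = -5/3*4*4 = -20/3*4 = -80/3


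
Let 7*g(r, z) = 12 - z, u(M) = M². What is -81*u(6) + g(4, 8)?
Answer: -20408/7 ≈ -2915.4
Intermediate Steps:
g(r, z) = 12/7 - z/7 (g(r, z) = (12 - z)/7 = 12/7 - z/7)
-81*u(6) + g(4, 8) = -81*6² + (12/7 - ⅐*8) = -81*36 + (12/7 - 8/7) = -2916 + 4/7 = -20408/7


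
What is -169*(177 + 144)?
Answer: -54249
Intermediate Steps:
-169*(177 + 144) = -169*321 = -54249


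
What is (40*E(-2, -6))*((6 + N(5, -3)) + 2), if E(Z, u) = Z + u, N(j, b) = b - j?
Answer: 0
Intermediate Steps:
(40*E(-2, -6))*((6 + N(5, -3)) + 2) = (40*(-2 - 6))*((6 + (-3 - 1*5)) + 2) = (40*(-8))*((6 + (-3 - 5)) + 2) = -320*((6 - 8) + 2) = -320*(-2 + 2) = -320*0 = 0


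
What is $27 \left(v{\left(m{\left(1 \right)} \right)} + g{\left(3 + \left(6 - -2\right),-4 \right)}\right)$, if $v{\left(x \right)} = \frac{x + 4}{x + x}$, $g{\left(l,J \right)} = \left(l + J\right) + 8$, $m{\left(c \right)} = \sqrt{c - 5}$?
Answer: $\frac{837}{2} - 27 i \approx 418.5 - 27.0 i$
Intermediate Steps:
$m{\left(c \right)} = \sqrt{-5 + c}$
$g{\left(l,J \right)} = 8 + J + l$ ($g{\left(l,J \right)} = \left(J + l\right) + 8 = 8 + J + l$)
$v{\left(x \right)} = \frac{4 + x}{2 x}$
$27 \left(v{\left(m{\left(1 \right)} \right)} + g{\left(3 + \left(6 - -2\right),-4 \right)}\right) = 27 \left(\frac{4 + \sqrt{-5 + 1}}{2 \sqrt{-5 + 1}} + \left(8 - 4 + \left(3 + \left(6 - -2\right)\right)\right)\right) = 27 \left(\frac{4 + \sqrt{-4}}{2 \sqrt{-4}} + \left(8 - 4 + \left(3 + \left(6 + 2\right)\right)\right)\right) = 27 \left(\frac{4 + 2 i}{2 \cdot 2 i} + \left(8 - 4 + \left(3 + 8\right)\right)\right) = 27 \left(\frac{- \frac{i}{2} \left(4 + 2 i\right)}{2} + \left(8 - 4 + 11\right)\right) = 27 \left(- \frac{i \left(4 + 2 i\right)}{4} + 15\right) = 27 \left(15 - \frac{i \left(4 + 2 i\right)}{4}\right) = 405 - \frac{27 i \left(4 + 2 i\right)}{4}$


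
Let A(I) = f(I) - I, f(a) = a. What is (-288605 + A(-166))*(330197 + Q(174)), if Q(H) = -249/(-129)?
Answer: -4097773677170/43 ≈ -9.5297e+10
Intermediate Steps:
Q(H) = 83/43 (Q(H) = -249*(-1/129) = 83/43)
A(I) = 0 (A(I) = I - I = 0)
(-288605 + A(-166))*(330197 + Q(174)) = (-288605 + 0)*(330197 + 83/43) = -288605*14198554/43 = -4097773677170/43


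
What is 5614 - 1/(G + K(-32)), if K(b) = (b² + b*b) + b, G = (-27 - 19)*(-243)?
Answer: 74071115/13194 ≈ 5614.0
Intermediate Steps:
G = 11178 (G = -46*(-243) = 11178)
K(b) = b + 2*b² (K(b) = (b² + b²) + b = 2*b² + b = b + 2*b²)
5614 - 1/(G + K(-32)) = 5614 - 1/(11178 - 32*(1 + 2*(-32))) = 5614 - 1/(11178 - 32*(1 - 64)) = 5614 - 1/(11178 - 32*(-63)) = 5614 - 1/(11178 + 2016) = 5614 - 1/13194 = 74071115/13194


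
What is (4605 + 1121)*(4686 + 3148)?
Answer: 44857484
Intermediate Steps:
(4605 + 1121)*(4686 + 3148) = 5726*7834 = 44857484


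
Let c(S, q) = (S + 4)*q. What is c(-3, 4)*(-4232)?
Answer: -16928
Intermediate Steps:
c(S, q) = q*(4 + S) (c(S, q) = (4 + S)*q = q*(4 + S))
c(-3, 4)*(-4232) = (4*(4 - 3))*(-4232) = (4*1)*(-4232) = 4*(-4232) = -16928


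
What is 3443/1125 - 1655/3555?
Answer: 76874/29625 ≈ 2.5949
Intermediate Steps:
3443/1125 - 1655/3555 = 3443*(1/1125) - 1655*1/3555 = 3443/1125 - 331/711 = 76874/29625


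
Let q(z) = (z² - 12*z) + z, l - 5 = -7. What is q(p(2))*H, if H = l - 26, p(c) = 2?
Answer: 504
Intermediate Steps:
l = -2 (l = 5 - 7 = -2)
q(z) = z² - 11*z
H = -28 (H = -2 - 26 = -28)
q(p(2))*H = (2*(-11 + 2))*(-28) = (2*(-9))*(-28) = -18*(-28) = 504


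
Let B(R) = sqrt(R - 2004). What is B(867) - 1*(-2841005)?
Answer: 2841005 + I*sqrt(1137) ≈ 2.841e+6 + 33.719*I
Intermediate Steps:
B(R) = sqrt(-2004 + R)
B(867) - 1*(-2841005) = sqrt(-2004 + 867) - 1*(-2841005) = sqrt(-1137) + 2841005 = I*sqrt(1137) + 2841005 = 2841005 + I*sqrt(1137)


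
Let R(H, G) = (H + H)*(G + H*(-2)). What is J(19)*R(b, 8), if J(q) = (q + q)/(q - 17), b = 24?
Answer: -36480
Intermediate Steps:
J(q) = 2*q/(-17 + q) (J(q) = (2*q)/(-17 + q) = 2*q/(-17 + q))
R(H, G) = 2*H*(G - 2*H) (R(H, G) = (2*H)*(G - 2*H) = 2*H*(G - 2*H))
J(19)*R(b, 8) = (2*19/(-17 + 19))*(2*24*(8 - 2*24)) = (2*19/2)*(2*24*(8 - 48)) = (2*19*(½))*(2*24*(-40)) = 19*(-1920) = -36480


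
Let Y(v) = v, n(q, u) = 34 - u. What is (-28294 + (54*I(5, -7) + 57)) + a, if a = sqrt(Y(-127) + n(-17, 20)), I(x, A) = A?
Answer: -28615 + I*sqrt(113) ≈ -28615.0 + 10.63*I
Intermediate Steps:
a = I*sqrt(113) (a = sqrt(-127 + (34 - 1*20)) = sqrt(-127 + (34 - 20)) = sqrt(-127 + 14) = sqrt(-113) = I*sqrt(113) ≈ 10.63*I)
(-28294 + (54*I(5, -7) + 57)) + a = (-28294 + (54*(-7) + 57)) + I*sqrt(113) = (-28294 + (-378 + 57)) + I*sqrt(113) = (-28294 - 321) + I*sqrt(113) = -28615 + I*sqrt(113)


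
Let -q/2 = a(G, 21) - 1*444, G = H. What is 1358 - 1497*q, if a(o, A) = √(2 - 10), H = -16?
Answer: -1327978 + 5988*I*√2 ≈ -1.328e+6 + 8468.3*I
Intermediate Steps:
G = -16
a(o, A) = 2*I*√2 (a(o, A) = √(-8) = 2*I*√2)
q = 888 - 4*I*√2 (q = -2*(2*I*√2 - 1*444) = -2*(2*I*√2 - 444) = -2*(-444 + 2*I*√2) = 888 - 4*I*√2 ≈ 888.0 - 5.6569*I)
1358 - 1497*q = 1358 - 1497*(888 - 4*I*√2) = 1358 + (-1329336 + 5988*I*√2) = -1327978 + 5988*I*√2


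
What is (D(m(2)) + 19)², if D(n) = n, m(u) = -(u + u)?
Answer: 225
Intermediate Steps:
m(u) = -2*u
(D(m(2)) + 19)² = (-2*2 + 19)² = (-4 + 19)² = 15² = 225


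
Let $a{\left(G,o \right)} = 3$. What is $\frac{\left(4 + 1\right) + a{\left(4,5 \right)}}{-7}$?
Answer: $- \frac{8}{7} \approx -1.1429$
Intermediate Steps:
$\frac{\left(4 + 1\right) + a{\left(4,5 \right)}}{-7} = \frac{\left(4 + 1\right) + 3}{-7} = - \frac{5 + 3}{7} = \left(- \frac{1}{7}\right) 8 = - \frac{8}{7}$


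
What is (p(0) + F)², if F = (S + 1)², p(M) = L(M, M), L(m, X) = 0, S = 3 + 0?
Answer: 256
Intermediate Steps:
S = 3
p(M) = 0
F = 16 (F = (3 + 1)² = 4² = 16)
(p(0) + F)² = (0 + 16)² = 16² = 256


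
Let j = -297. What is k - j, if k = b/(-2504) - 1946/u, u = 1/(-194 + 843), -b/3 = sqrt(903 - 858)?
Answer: -1262657 + 9*sqrt(5)/2504 ≈ -1.2627e+6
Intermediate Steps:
b = -9*sqrt(5) (b = -3*sqrt(903 - 858) = -9*sqrt(5) ≈ -20.125)
u = 1/649 ≈ 0.0015408
k = -1262954 + 9*sqrt(5)/2504 (k = -9*sqrt(5)/(-2504) - 1946/1/649 = -9*sqrt(5)*(-1/2504) - 1946*649 = 9*sqrt(5)/2504 - 1262954 = -1262954 + 9*sqrt(5)/2504 ≈ -1.2630e+6)
k - j = (-1262954 + 9*sqrt(5)/2504) - 1*(-297) = (-1262954 + 9*sqrt(5)/2504) + 297 = -1262657 + 9*sqrt(5)/2504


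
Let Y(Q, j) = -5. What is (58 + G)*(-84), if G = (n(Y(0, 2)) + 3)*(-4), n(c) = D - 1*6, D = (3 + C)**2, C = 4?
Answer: 10584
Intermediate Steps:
D = 49 (D = (3 + 4)**2 = 7**2 = 49)
n(c) = 43 (n(c) = 49 - 1*6 = 49 - 6 = 43)
G = -184 (G = (43 + 3)*(-4) = 46*(-4) = -184)
(58 + G)*(-84) = (58 - 184)*(-84) = -126*(-84) = 10584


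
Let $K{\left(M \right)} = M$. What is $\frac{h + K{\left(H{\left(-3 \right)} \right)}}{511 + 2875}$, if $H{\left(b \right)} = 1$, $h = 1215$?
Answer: $\frac{608}{1693} \approx 0.35913$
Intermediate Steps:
$\frac{h + K{\left(H{\left(-3 \right)} \right)}}{511 + 2875} = \frac{1215 + 1}{511 + 2875} = \frac{1216}{3386} = 1216 \cdot \frac{1}{3386} = \frac{608}{1693}$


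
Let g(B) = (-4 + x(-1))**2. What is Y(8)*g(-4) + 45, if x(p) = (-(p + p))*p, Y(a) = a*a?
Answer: 2349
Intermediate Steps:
Y(a) = a**2
x(p) = -2*p**2 (x(p) = (-2*p)*p = -2*p**2)
g(B) = 36 (g(B) = (-4 - 2*(-1)**2)**2 = (-4 - 2*1)**2 = (-4 - 2)**2 = (-6)**2 = 36)
Y(8)*g(-4) + 45 = 8**2*36 + 45 = 64*36 + 45 = 2304 + 45 = 2349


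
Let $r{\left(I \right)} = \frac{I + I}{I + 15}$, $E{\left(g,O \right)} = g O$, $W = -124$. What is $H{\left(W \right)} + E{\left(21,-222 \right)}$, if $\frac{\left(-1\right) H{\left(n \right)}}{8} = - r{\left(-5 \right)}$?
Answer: $-4670$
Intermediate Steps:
$E{\left(g,O \right)} = O g$
$r{\left(I \right)} = \frac{2 I}{15 + I}$
$H{\left(n \right)} = -8$ ($H{\left(n \right)} = - 8 \left(- \frac{2 \left(-5\right)}{15 - 5}\right) = - 8 \left(- \frac{2 \left(-5\right)}{10}\right) = - 8 \left(\left(-1\right) \left(-1\right)\right) = \left(-8\right) 1 = -8$)
$H{\left(W \right)} + E{\left(21,-222 \right)} = -8 - 4662 = -4670$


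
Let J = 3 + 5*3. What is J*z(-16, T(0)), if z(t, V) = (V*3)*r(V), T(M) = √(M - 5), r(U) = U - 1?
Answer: -270 - 54*I*√5 ≈ -270.0 - 120.75*I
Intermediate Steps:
r(U) = -1 + U
T(M) = √(-5 + M)
z(t, V) = 3*V*(-1 + V) (z(t, V) = (V*3)*(-1 + V) = (3*V)*(-1 + V) = 3*V*(-1 + V))
J = 18 (J = 3 + 15 = 18)
J*z(-16, T(0)) = 18*(3*√(-5 + 0)*(-1 + √(-5 + 0))) = 18*(3*√(-5)*(-1 + √(-5))) = 18*(3*(I*√5)*(-1 + I*√5)) = 18*(3*I*√5*(-1 + I*√5)) = 54*I*√5*(-1 + I*√5)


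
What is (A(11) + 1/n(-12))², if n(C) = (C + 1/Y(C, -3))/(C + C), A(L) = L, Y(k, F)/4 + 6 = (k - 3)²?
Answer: 18671856025/110481121 ≈ 169.00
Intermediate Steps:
Y(k, F) = -24 + 4*(-3 + k)² (Y(k, F) = -24 + 4*(k - 3)² = -24 + 4*(-3 + k)²)
n(C) = (C + 1/(-24 + 4*(-3 + C)²))/(2*C) (n(C) = (C + 1/(-24 + 4*(-3 + C)²))/(C + C) = (C + 1/(-24 + 4*(-3 + C)²))/((2*C)) = (C + 1/(-24 + 4*(-3 + C)²))*(1/(2*C)) = (C + 1/(-24 + 4*(-3 + C)²))/(2*C))
(A(11) + 1/n(-12))² = (11 + 1/((⅛)*(1 + 4*(-12)*(-6 + (-3 - 12)²))/(-12*(-6 + (-3 - 12)²))))² = (11 + 1/((⅛)*(-1/12)*(1 + 4*(-12)*(-6 + (-15)²))/(-6 + (-15)²)))² = (11 + 1/((⅛)*(-1/12)*(1 + 4*(-12)*(-6 + 225))/(-6 + 225)))² = (11 + 1/((⅛)*(-1/12)*(1 + 4*(-12)*219)/219))² = (11 + 1/((⅛)*(-1/12)*(1/219)*(1 - 10512)))² = (11 + 1/((⅛)*(-1/12)*(1/219)*(-10511)))² = (11 + 1/(10511/21024))² = (11 + 21024/10511)² = (136645/10511)² = 18671856025/110481121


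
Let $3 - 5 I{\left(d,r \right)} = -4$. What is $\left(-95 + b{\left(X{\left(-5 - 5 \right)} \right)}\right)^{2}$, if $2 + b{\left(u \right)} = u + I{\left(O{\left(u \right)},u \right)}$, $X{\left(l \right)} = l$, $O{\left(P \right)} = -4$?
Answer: $\frac{278784}{25} \approx 11151.0$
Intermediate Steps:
$I{\left(d,r \right)} = \frac{7}{5}$ ($I{\left(d,r \right)} = \frac{3}{5} - - \frac{4}{5} = \frac{3}{5} + \frac{4}{5} = \frac{7}{5}$)
$b{\left(u \right)} = - \frac{3}{5} + u$ ($b{\left(u \right)} = -2 + \left(u + \frac{7}{5}\right) = -2 + \left(\frac{7}{5} + u\right) = - \frac{3}{5} + u$)
$\left(-95 + b{\left(X{\left(-5 - 5 \right)} \right)}\right)^{2} = \left(-95 - \frac{53}{5}\right)^{2} = \left(- \frac{528}{5}\right)^{2} = \frac{278784}{25}$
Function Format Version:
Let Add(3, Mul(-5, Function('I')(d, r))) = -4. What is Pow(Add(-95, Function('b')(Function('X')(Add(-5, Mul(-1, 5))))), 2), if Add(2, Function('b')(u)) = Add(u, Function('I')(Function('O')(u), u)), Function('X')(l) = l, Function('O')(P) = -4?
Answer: Rational(278784, 25) ≈ 11151.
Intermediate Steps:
Function('I')(d, r) = Rational(7, 5) (Function('I')(d, r) = Add(Rational(3, 5), Mul(Rational(-1, 5), -4)) = Add(Rational(3, 5), Rational(4, 5)) = Rational(7, 5))
Function('b')(u) = Add(Rational(-3, 5), u) (Function('b')(u) = Add(-2, Add(u, Rational(7, 5))) = Add(-2, Add(Rational(7, 5), u)) = Add(Rational(-3, 5), u))
Pow(Add(-95, Function('b')(Function('X')(Add(-5, Mul(-1, 5))))), 2) = Pow(Add(-95, Add(Rational(-3, 5), Add(-5, Mul(-1, 5)))), 2) = Pow(Add(-95, Add(Rational(-3, 5), Add(-5, -5))), 2) = Pow(Add(-95, Add(Rational(-3, 5), -10)), 2) = Pow(Add(-95, Rational(-53, 5)), 2) = Pow(Rational(-528, 5), 2) = Rational(278784, 25)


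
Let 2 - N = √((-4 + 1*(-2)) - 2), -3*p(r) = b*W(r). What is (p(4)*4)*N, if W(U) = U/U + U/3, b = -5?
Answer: 280/9 - 280*I*√2/9 ≈ 31.111 - 43.998*I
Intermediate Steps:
W(U) = 1 + U/3 (W(U) = 1 + U*(⅓) = 1 + U/3)
p(r) = 5/3 + 5*r/9 (p(r) = -(-5)*(1 + r/3)/3 = -(-5 - 5*r/3)/3 = 5/3 + 5*r/9)
N = 2 - 2*I*√2 (N = 2 - √((-4 + 1*(-2)) - 2) = 2 - √((-4 - 2) - 2) = 2 - √(-6 - 2) = 2 - √(-8) = 2 - 2*I*√2 ≈ 2.0 - 2.8284*I)
(p(4)*4)*N = ((5/3 + (5/9)*4)*4)*(2 - 2*I*√2) = ((5/3 + 20/9)*4)*(2 - 2*I*√2) = ((35/9)*4)*(2 - 2*I*√2) = 140*(2 - 2*I*√2)/9 = 280/9 - 280*I*√2/9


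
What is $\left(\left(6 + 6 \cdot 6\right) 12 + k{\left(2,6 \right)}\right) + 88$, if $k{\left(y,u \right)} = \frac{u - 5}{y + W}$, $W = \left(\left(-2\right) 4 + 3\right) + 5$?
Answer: $\frac{1185}{2} \approx 592.5$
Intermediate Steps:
$W = 0$ ($W = \left(-8 + 3\right) + 5 = -5 + 5 = 0$)
$k{\left(y,u \right)} = \frac{-5 + u}{y}$ ($k{\left(y,u \right)} = \frac{u - 5}{y + 0} = \frac{-5 + u}{y}$)
$\left(\left(6 + 6 \cdot 6\right) 12 + k{\left(2,6 \right)}\right) + 88 = \left(\left(6 + 6 \cdot 6\right) 12 + \frac{-5 + 6}{2}\right) + 88 = \left(\left(6 + 36\right) 12 + \frac{1}{2} \cdot 1\right) + 88 = \left(42 \cdot 12 + \frac{1}{2}\right) + 88 = \left(504 + \frac{1}{2}\right) + 88 = \frac{1009}{2} + 88 = \frac{1185}{2}$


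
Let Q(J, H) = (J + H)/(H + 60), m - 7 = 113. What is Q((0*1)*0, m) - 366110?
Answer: -1098328/3 ≈ -3.6611e+5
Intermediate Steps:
m = 120 (m = 7 + 113 = 120)
Q(J, H) = (H + J)/(60 + H)
Q((0*1)*0, m) - 366110 = (120 + (0*1)*0)/(60 + 120) - 366110 = (120 + 0*0)/180 - 366110 = (120 + 0)/180 - 366110 = (1/180)*120 - 366110 = ⅔ - 366110 = -1098328/3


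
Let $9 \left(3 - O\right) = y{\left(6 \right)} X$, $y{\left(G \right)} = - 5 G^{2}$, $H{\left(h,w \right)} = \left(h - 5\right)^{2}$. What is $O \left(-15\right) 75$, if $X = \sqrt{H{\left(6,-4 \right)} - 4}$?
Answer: $-3375 - 22500 i \sqrt{3} \approx -3375.0 - 38971.0 i$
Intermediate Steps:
$H{\left(h,w \right)} = \left(-5 + h\right)^{2}$
$X = i \sqrt{3}$ ($X = \sqrt{\left(-5 + 6\right)^{2} - 4} = \sqrt{1^{2} - 4} = \sqrt{1 - 4} = \sqrt{-3} = i \sqrt{3} \approx 1.732 i$)
$O = 3 + 20 i \sqrt{3}$ ($O = 3 - \frac{- 5 \cdot 6^{2} i \sqrt{3}}{9} = 3 - \frac{\left(-5\right) 36 i \sqrt{3}}{9} = 3 - \frac{\left(-180\right) i \sqrt{3}}{9} = 3 + 20 i \sqrt{3} \approx 3.0 + 34.641 i$)
$O \left(-15\right) 75 = \left(3 + 20 i \sqrt{3}\right) \left(-15\right) 75 = \left(-45 - 300 i \sqrt{3}\right) 75 = -3375 - 22500 i \sqrt{3}$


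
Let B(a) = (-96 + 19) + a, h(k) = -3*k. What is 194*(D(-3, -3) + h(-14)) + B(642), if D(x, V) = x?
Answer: 8131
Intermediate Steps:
B(a) = -77 + a
194*(D(-3, -3) + h(-14)) + B(642) = 194*(-3 - 3*(-14)) + (-77 + 642) = 194*(-3 + 42) + 565 = 194*39 + 565 = 7566 + 565 = 8131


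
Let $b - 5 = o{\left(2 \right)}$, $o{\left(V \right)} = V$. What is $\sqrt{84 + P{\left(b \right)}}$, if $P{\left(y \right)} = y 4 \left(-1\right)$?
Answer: $2 \sqrt{14} \approx 7.4833$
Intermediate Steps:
$b = 7$ ($b = 5 + 2 = 7$)
$P{\left(y \right)} = - 4 y$ ($P{\left(y \right)} = 4 y \left(-1\right) = - 4 y$)
$\sqrt{84 + P{\left(b \right)}} = \sqrt{84 - 28} = \sqrt{56} = 2 \sqrt{14}$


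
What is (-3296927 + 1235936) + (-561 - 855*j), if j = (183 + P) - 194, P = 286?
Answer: -2296677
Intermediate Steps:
j = 275 (j = (183 + 286) - 194 = 469 - 194 = 275)
(-3296927 + 1235936) + (-561 - 855*j) = (-3296927 + 1235936) + (-561 - 855*275) = -2060991 + (-561 - 235125) = -2060991 - 235686 = -2296677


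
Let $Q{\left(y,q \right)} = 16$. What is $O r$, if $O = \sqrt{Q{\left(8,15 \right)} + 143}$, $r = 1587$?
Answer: $1587 \sqrt{159} \approx 20011.0$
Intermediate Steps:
$O = \sqrt{159}$ ($O = \sqrt{16 + 143} = \sqrt{159} \approx 12.61$)
$O r = \sqrt{159} \cdot 1587 = 1587 \sqrt{159}$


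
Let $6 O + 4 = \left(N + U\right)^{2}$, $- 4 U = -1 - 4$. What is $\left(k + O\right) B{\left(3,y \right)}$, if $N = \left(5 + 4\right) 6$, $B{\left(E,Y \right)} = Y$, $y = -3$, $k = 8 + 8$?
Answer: $- \frac{50313}{32} \approx -1572.3$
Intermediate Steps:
$k = 16$
$U = \frac{5}{4}$ ($U = - \frac{-1 - 4}{4} = \left(- \frac{1}{4}\right) \left(-5\right) = \frac{5}{4} \approx 1.25$)
$N = 54$ ($N = 9 \cdot 6 = 54$)
$O = \frac{16259}{32}$ ($O = - \frac{2}{3} + \frac{\left(54 + \frac{5}{4}\right)^{2}}{6} = - \frac{2}{3} + \frac{\left(\frac{221}{4}\right)^{2}}{6} = - \frac{2}{3} + \frac{1}{6} \cdot \frac{48841}{16} = - \frac{2}{3} + \frac{48841}{96} = \frac{16259}{32} \approx 508.09$)
$\left(k + O\right) B{\left(3,y \right)} = \left(16 + \frac{16259}{32}\right) \left(-3\right) = \frac{16771}{32} \left(-3\right) = - \frac{50313}{32}$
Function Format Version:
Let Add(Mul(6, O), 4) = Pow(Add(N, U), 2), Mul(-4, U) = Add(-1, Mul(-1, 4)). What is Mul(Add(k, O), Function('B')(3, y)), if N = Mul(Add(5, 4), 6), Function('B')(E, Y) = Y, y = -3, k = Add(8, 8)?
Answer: Rational(-50313, 32) ≈ -1572.3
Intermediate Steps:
k = 16
U = Rational(5, 4) (U = Mul(Rational(-1, 4), Add(-1, Mul(-1, 4))) = Mul(Rational(-1, 4), Add(-1, -4)) = Mul(Rational(-1, 4), -5) = Rational(5, 4) ≈ 1.2500)
N = 54 (N = Mul(9, 6) = 54)
O = Rational(16259, 32) (O = Add(Rational(-2, 3), Mul(Rational(1, 6), Pow(Add(54, Rational(5, 4)), 2))) = Add(Rational(-2, 3), Mul(Rational(1, 6), Pow(Rational(221, 4), 2))) = Add(Rational(-2, 3), Mul(Rational(1, 6), Rational(48841, 16))) = Add(Rational(-2, 3), Rational(48841, 96)) = Rational(16259, 32) ≈ 508.09)
Mul(Add(k, O), Function('B')(3, y)) = Mul(Add(16, Rational(16259, 32)), -3) = Mul(Rational(16771, 32), -3) = Rational(-50313, 32)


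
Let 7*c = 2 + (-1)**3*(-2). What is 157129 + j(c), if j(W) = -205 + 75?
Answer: 156999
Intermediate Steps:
c = 4/7 (c = (2 + (-1)**3*(-2))/7 = (2 - 1*(-2))/7 = (2 + 2)/7 = (1/7)*4 = 4/7 ≈ 0.57143)
j(W) = -130
157129 + j(c) = 157129 - 130 = 156999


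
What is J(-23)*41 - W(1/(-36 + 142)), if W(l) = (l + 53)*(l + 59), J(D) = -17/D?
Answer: -800545943/258428 ≈ -3097.8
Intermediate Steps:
W(l) = (53 + l)*(59 + l)
J(-23)*41 - W(1/(-36 + 142)) = -17/(-23)*41 - (3127 + (1/(-36 + 142))**2 + 112/(-36 + 142)) = -17*(-1/23)*41 - (3127 + (1/106)**2 + 112/106) = (17/23)*41 - (3127 + (1/106)**2 + 112*(1/106)) = 697/23 - (3127 + 1/11236 + 56/53) = 697/23 - 1*35146845/11236 = 697/23 - 35146845/11236 = -800545943/258428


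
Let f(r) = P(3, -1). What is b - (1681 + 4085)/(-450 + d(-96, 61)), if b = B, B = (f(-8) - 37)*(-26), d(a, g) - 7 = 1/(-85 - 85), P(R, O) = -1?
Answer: 75387488/75311 ≈ 1001.0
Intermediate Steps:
f(r) = -1
d(a, g) = 1189/170 (d(a, g) = 7 + 1/(-85 - 85) = 7 + 1/(-170) = 7 - 1/170 = 1189/170)
B = 988 (B = (-1 - 37)*(-26) = -38*(-26) = 988)
b = 988
b - (1681 + 4085)/(-450 + d(-96, 61)) = 988 - (1681 + 4085)/(-450 + 1189/170) = 988 - 5766/(-75311/170) = 988 - 5766*(-170)/75311 = 988 - 1*(-980220/75311) = 988 + 980220/75311 = 75387488/75311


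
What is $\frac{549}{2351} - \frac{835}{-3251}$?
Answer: $\frac{3747884}{7643101} \approx 0.49036$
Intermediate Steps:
$\frac{549}{2351} - \frac{835}{-3251} = 549 \cdot \frac{1}{2351} - - \frac{835}{3251} = \frac{549}{2351} + \frac{835}{3251} = \frac{3747884}{7643101}$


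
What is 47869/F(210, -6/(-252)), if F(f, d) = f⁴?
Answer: 47869/1944810000 ≈ 2.4614e-5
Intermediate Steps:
47869/F(210, -6/(-252)) = 47869/(210⁴) = 47869/1944810000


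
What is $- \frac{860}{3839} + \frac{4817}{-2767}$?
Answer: $- \frac{20872083}{10622513} \approx -1.9649$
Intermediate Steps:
$- \frac{860}{3839} + \frac{4817}{-2767} = \left(-860\right) \frac{1}{3839} + 4817 \left(- \frac{1}{2767}\right) = - \frac{860}{3839} - \frac{4817}{2767} = - \frac{20872083}{10622513}$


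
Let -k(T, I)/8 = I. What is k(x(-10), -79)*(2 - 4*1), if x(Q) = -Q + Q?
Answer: -1264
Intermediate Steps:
x(Q) = 0
k(T, I) = -8*I
k(x(-10), -79)*(2 - 4*1) = (-8*(-79))*(2 - 4*1) = 632*(2 - 4) = 632*(-2) = -1264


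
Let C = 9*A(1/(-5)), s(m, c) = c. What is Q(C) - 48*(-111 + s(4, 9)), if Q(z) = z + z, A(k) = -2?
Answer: 4860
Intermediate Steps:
C = -18 (C = 9*(-2) = -18)
Q(z) = 2*z
Q(C) - 48*(-111 + s(4, 9)) = 2*(-18) - 48*(-111 + 9) = -36 - 48*(-102) = -36 + 4896 = 4860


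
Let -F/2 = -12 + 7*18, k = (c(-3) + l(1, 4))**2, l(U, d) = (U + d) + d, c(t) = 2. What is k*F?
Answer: -27588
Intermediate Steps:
l(U, d) = U + 2*d
k = 121 (k = (2 + (1 + 2*4))**2 = (2 + (1 + 8))**2 = (2 + 9)**2 = 11**2 = 121)
F = -228 (F = -2*(-12 + 7*18) = -2*(-12 + 126) = -2*114 = -228)
k*F = 121*(-228) = -27588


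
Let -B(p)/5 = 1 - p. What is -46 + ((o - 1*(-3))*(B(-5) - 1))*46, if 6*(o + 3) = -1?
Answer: 575/3 ≈ 191.67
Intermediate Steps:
o = -19/6 (o = -3 + (⅙)*(-1) = -3 - ⅙ = -19/6 ≈ -3.1667)
B(p) = -5 + 5*p (B(p) = -5*(1 - p) = -5 + 5*p)
-46 + ((o - 1*(-3))*(B(-5) - 1))*46 = -46 + ((-19/6 - 1*(-3))*((-5 + 5*(-5)) - 1))*46 = -46 + ((-19/6 + 3)*((-5 - 25) - 1))*46 = -46 - (-30 - 1)/6*46 = -46 - ⅙*(-31)*46 = -46 + (31/6)*46 = -46 + 713/3 = 575/3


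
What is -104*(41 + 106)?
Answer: -15288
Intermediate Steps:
-104*(41 + 106) = -104*147 = -15288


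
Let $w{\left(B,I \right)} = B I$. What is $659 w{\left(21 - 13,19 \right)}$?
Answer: $100168$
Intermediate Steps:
$659 w{\left(21 - 13,19 \right)} = 659 \left(21 - 13\right) 19 = 659 \cdot 8 \cdot 19 = 659 \cdot 152 = 100168$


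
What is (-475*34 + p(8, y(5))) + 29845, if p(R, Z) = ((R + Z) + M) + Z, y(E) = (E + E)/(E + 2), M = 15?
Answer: 96046/7 ≈ 13721.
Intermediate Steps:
y(E) = 2*E/(2 + E) (y(E) = (2*E)/(2 + E) = 2*E/(2 + E))
p(R, Z) = 15 + R + 2*Z (p(R, Z) = ((R + Z) + 15) + Z = (15 + R + Z) + Z = 15 + R + 2*Z)
(-475*34 + p(8, y(5))) + 29845 = (-475*34 + (15 + 8 + 2*(2*5/(2 + 5)))) + 29845 = (-16150 + (15 + 8 + 2*(2*5/7))) + 29845 = (-16150 + (15 + 8 + 2*(2*5*(1/7)))) + 29845 = (-16150 + (15 + 8 + 2*(10/7))) + 29845 = (-16150 + (15 + 8 + 20/7)) + 29845 = (-16150 + 181/7) + 29845 = -112869/7 + 29845 = 96046/7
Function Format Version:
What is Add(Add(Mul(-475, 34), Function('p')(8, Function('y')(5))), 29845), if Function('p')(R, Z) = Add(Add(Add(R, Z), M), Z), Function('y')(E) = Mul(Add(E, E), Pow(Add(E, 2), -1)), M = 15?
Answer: Rational(96046, 7) ≈ 13721.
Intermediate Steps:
Function('y')(E) = Mul(2, E, Pow(Add(2, E), -1)) (Function('y')(E) = Mul(Mul(2, E), Pow(Add(2, E), -1)) = Mul(2, E, Pow(Add(2, E), -1)))
Function('p')(R, Z) = Add(15, R, Mul(2, Z)) (Function('p')(R, Z) = Add(Add(Add(R, Z), 15), Z) = Add(Add(15, R, Z), Z) = Add(15, R, Mul(2, Z)))
Add(Add(Mul(-475, 34), Function('p')(8, Function('y')(5))), 29845) = Add(Add(Mul(-475, 34), Add(15, 8, Mul(2, Mul(2, 5, Pow(Add(2, 5), -1))))), 29845) = Add(Add(-16150, Add(15, 8, Mul(2, Mul(2, 5, Pow(7, -1))))), 29845) = Add(Add(-16150, Add(15, 8, Mul(2, Mul(2, 5, Rational(1, 7))))), 29845) = Add(Add(-16150, Add(15, 8, Mul(2, Rational(10, 7)))), 29845) = Add(Add(-16150, Add(15, 8, Rational(20, 7))), 29845) = Add(Add(-16150, Rational(181, 7)), 29845) = Add(Rational(-112869, 7), 29845) = Rational(96046, 7)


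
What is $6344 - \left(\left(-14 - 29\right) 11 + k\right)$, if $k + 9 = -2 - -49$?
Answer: $6779$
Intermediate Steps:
$k = 38$ ($k = -9 - -47 = -9 + \left(-2 + 49\right) = -9 + 47 = 38$)
$6344 - \left(\left(-14 - 29\right) 11 + k\right) = 6344 - \left(\left(-14 - 29\right) 11 + 38\right) = 6344 - \left(\left(-43\right) 11 + 38\right) = 6344 - \left(-473 + 38\right) = 6344 - -435 = 6344 + 435 = 6779$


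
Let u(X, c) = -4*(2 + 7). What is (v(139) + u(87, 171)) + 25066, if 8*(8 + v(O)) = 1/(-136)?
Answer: 27223935/1088 ≈ 25022.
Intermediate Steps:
u(X, c) = -36 (u(X, c) = -4*9 = -36)
v(O) = -8705/1088 (v(O) = -8 + (1/8)/(-136) = -8 + (1/8)*(-1/136) = -8 - 1/1088 = -8705/1088)
(v(139) + u(87, 171)) + 25066 = (-8705/1088 - 36) + 25066 = -47873/1088 + 25066 = 27223935/1088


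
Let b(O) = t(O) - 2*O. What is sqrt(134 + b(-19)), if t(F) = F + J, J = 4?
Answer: sqrt(157) ≈ 12.530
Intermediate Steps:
t(F) = 4 + F (t(F) = F + 4 = 4 + F)
b(O) = 4 - O (b(O) = (4 + O) - 2*O = 4 - O)
sqrt(134 + b(-19)) = sqrt(134 + (4 - 1*(-19))) = sqrt(134 + (4 + 19)) = sqrt(134 + 23) = sqrt(157)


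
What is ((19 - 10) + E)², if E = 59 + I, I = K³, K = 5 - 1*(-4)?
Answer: 635209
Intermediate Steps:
K = 9 (K = 5 + 4 = 9)
I = 729 (I = 9³ = 729)
E = 788 (E = 59 + 729 = 788)
((19 - 10) + E)² = ((19 - 10) + 788)² = (9 + 788)² = 797² = 635209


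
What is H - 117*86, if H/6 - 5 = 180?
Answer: -8952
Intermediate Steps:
H = 1110 (H = 30 + 6*180 = 30 + 1080 = 1110)
H - 117*86 = 1110 - 117*86 = 1110 - 10062 = -8952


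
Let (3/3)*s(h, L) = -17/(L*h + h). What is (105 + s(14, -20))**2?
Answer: 781034809/70756 ≈ 11038.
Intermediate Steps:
s(h, L) = -17/(h + L*h) (s(h, L) = -17/(L*h + h) = -17/(h + L*h))
(105 + s(14, -20))**2 = (105 - 17/(14*(1 - 20)))**2 = (105 - 17*1/14/(-19))**2 = (105 - 17*1/14*(-1/19))**2 = (105 + 17/266)**2 = (27947/266)**2 = 781034809/70756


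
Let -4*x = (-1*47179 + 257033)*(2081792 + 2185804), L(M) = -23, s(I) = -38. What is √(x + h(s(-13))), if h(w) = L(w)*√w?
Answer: √(-223893022746 - 23*I*√38) ≈ 0.e-4 - 4.7317e+5*I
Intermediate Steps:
x = -223893022746 (x = -(-1*47179 + 257033)*(2081792 + 2185804)/4 = -(-47179 + 257033)*4267596/4 = -104927*4267596/2 = -¼*895572090984 = -223893022746)
h(w) = -23*√w
√(x + h(s(-13))) = √(-223893022746 - 23*I*√38)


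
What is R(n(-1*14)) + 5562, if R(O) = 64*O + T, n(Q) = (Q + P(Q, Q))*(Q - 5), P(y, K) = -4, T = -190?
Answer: 27260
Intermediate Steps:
n(Q) = (-5 + Q)*(-4 + Q) (n(Q) = (Q - 4)*(Q - 5) = (-4 + Q)*(-5 + Q) = (-5 + Q)*(-4 + Q))
R(O) = -190 + 64*O (R(O) = 64*O - 190 = -190 + 64*O)
R(n(-1*14)) + 5562 = (-190 + 64*(20 + (-1*14)**2 - (-9)*14)) + 5562 = (-190 + 64*(20 + (-14)**2 - 9*(-14))) + 5562 = (-190 + 64*(20 + 196 + 126)) + 5562 = (-190 + 64*342) + 5562 = (-190 + 21888) + 5562 = 21698 + 5562 = 27260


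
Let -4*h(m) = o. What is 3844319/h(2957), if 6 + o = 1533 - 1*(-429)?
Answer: -3844319/489 ≈ -7861.6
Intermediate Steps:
o = 1956 (o = -6 + (1533 - 1*(-429)) = -6 + (1533 + 429) = -6 + 1962 = 1956)
h(m) = -489 (h(m) = -¼*1956 = -489)
3844319/h(2957) = 3844319/(-489) = 3844319*(-1/489) = -3844319/489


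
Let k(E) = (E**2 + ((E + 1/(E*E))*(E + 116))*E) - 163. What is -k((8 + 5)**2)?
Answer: -1380440112/169 ≈ -8.1683e+6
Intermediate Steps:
k(E) = -163 + E**2 + E*(116 + E)*(E + E**(-2)) (k(E) = (E**2 + ((E + 1/(E**2))*(116 + E))*E) - 163 = (E**2 + ((E + E**(-2))*(116 + E))*E) - 163 = (E**2 + ((116 + E)*(E + E**(-2)))*E) - 163 = (E**2 + E*(116 + E)*(E + E**(-2))) - 163 = -163 + E**2 + E*(116 + E)*(E + E**(-2)))
-k((8 + 5)**2) = -(-162 + ((8 + 5)**2)**3 + 116/((8 + 5)**2) + 117*((8 + 5)**2)**2) = -(-162 + (13**2)**3 + 116/(13**2) + 117*(13**2)**2) = -(-162 + 169**3 + 116/169 + 117*169**2) = -(-162 + 4826809 + 116*(1/169) + 117*28561) = -(-162 + 4826809 + 116/169 + 3341637) = -1*1380440112/169 = -1380440112/169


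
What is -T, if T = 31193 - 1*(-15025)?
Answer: -46218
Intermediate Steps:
T = 46218 (T = 31193 + 15025 = 46218)
-T = -1*46218 = -46218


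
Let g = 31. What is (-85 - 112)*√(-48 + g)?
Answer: -197*I*√17 ≈ -812.25*I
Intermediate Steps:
(-85 - 112)*√(-48 + g) = (-85 - 112)*√(-48 + 31) = -197*I*√17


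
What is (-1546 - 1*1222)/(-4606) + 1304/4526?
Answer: 4633548/5211689 ≈ 0.88907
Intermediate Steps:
(-1546 - 1*1222)/(-4606) + 1304/4526 = (-1546 - 1222)*(-1/4606) + 1304*(1/4526) = -2768*(-1/4606) + 652/2263 = 1384/2303 + 652/2263 = 4633548/5211689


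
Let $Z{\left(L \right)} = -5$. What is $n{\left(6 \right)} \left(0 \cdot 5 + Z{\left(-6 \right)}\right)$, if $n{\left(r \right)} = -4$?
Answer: $20$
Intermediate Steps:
$n{\left(6 \right)} \left(0 \cdot 5 + Z{\left(-6 \right)}\right) = - 4 \left(0 \cdot 5 - 5\right) = - 4 \left(0 - 5\right) = \left(-4\right) \left(-5\right) = 20$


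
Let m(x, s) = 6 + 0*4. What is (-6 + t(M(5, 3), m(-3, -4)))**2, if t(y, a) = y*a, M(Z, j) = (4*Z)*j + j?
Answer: 138384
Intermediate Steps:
M(Z, j) = j + 4*Z*j (M(Z, j) = 4*Z*j + j = j + 4*Z*j)
m(x, s) = 6 (m(x, s) = 6 + 0 = 6)
t(y, a) = a*y
(-6 + t(M(5, 3), m(-3, -4)))**2 = (-6 + 6*(3*(1 + 4*5)))**2 = (-6 + 6*(3*(1 + 20)))**2 = (-6 + 6*(3*21))**2 = (-6 + 6*63)**2 = (-6 + 378)**2 = 372**2 = 138384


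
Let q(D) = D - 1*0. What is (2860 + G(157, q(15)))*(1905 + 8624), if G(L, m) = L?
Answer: 31765993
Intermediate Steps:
q(D) = D (q(D) = D + 0 = D)
(2860 + G(157, q(15)))*(1905 + 8624) = (2860 + 157)*(1905 + 8624) = 3017*10529 = 31765993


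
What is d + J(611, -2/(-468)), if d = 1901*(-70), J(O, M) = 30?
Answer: -133040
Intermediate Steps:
d = -133070
d + J(611, -2/(-468)) = -133070 + 30 = -133040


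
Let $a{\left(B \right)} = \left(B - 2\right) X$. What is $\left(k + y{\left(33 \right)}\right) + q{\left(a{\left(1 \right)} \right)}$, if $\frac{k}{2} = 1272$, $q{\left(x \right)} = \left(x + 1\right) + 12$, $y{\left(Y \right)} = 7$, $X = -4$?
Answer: $2568$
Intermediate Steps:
$a{\left(B \right)} = 8 - 4 B$ ($a{\left(B \right)} = \left(B - 2\right) \left(-4\right) = \left(-2 + B\right) \left(-4\right) = 8 - 4 B$)
$q{\left(x \right)} = 13 + x$ ($q{\left(x \right)} = \left(1 + x\right) + 12 = 13 + x$)
$k = 2544$ ($k = 2 \cdot 1272 = 2544$)
$\left(k + y{\left(33 \right)}\right) + q{\left(a{\left(1 \right)} \right)} = \left(2544 + 7\right) + \left(13 + \left(8 - 4\right)\right) = 2551 + \left(13 + \left(8 - 4\right)\right) = 2551 + \left(13 + 4\right) = 2551 + 17 = 2568$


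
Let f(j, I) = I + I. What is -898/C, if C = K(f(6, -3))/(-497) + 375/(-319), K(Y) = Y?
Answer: 142371614/184461 ≈ 771.83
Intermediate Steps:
f(j, I) = 2*I
C = -184461/158543 (C = (2*(-3))/(-497) + 375/(-319) = -6*(-1/497) + 375*(-1/319) = 6/497 - 375/319 = -184461/158543 ≈ -1.1635)
-898/C = -898/(-184461/158543) = -898*(-158543/184461) = 142371614/184461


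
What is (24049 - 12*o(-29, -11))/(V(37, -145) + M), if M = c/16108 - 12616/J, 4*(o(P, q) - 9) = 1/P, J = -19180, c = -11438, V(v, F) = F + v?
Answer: -26812814147560/121013077141 ≈ -221.57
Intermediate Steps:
o(P, q) = 9 + 1/(4*P)
M = -2020289/38618930 (M = -11438/16108 - 12616/(-19180) = -11438*1/16108 - 12616*(-1/19180) = -5719/8054 + 3154/4795 = -2020289/38618930 ≈ -0.052313)
(24049 - 12*o(-29, -11))/(V(37, -145) + M) = (24049 - 12*(9 + (¼)/(-29)))/((-145 + 37) - 2020289/38618930) = (24049 - 12*(9 + (¼)*(-1/29)))/(-108 - 2020289/38618930) = (24049 - 12*(9 - 1/116))/(-4172864729/38618930) = (24049 - 12*1043/116)*(-38618930/4172864729) = (24049 - 3129/29)*(-38618930/4172864729) = (694292/29)*(-38618930/4172864729) = -26812814147560/121013077141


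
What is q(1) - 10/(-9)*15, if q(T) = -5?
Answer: 35/3 ≈ 11.667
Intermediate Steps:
q(1) - 10/(-9)*15 = -5 - 10/(-9)*15 = -5 - 10*(-1/9)*15 = -5 + (10/9)*15 = -5 + 50/3 = 35/3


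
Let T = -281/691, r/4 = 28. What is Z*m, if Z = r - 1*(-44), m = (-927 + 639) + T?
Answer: -31089084/691 ≈ -44991.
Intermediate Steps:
r = 112 (r = 4*28 = 112)
T = -281/691 (T = -281*1/691 = -281/691 ≈ -0.40666)
m = -199289/691 (m = (-927 + 639) - 281/691 = -288 - 281/691 = -199289/691 ≈ -288.41)
Z = 156 (Z = 112 - 1*(-44) = 112 + 44 = 156)
Z*m = 156*(-199289/691) = -31089084/691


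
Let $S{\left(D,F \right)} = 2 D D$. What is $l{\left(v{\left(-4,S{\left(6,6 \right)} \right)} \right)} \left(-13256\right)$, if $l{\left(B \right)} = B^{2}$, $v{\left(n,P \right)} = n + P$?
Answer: $-61295744$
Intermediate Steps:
$S{\left(D,F \right)} = 2 D^{2}$
$v{\left(n,P \right)} = P + n$
$l{\left(v{\left(-4,S{\left(6,6 \right)} \right)} \right)} \left(-13256\right) = \left(2 \cdot 6^{2} - 4\right)^{2} \left(-13256\right) = \left(2 \cdot 36 - 4\right)^{2} \left(-13256\right) = \left(72 - 4\right)^{2} \left(-13256\right) = 68^{2} \left(-13256\right) = 4624 \left(-13256\right) = -61295744$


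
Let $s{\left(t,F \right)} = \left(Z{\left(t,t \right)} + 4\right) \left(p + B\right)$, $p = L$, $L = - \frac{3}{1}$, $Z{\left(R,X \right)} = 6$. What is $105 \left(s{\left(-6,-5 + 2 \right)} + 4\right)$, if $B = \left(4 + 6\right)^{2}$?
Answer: $102270$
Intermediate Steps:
$L = -3$ ($L = \left(-3\right) 1 = -3$)
$B = 100$ ($B = 10^{2} = 100$)
$p = -3$
$s{\left(t,F \right)} = 970$ ($s{\left(t,F \right)} = \left(6 + 4\right) \left(-3 + 100\right) = 10 \cdot 97 = 970$)
$105 \left(s{\left(-6,-5 + 2 \right)} + 4\right) = 105 \left(970 + 4\right) = 105 \cdot 974 = 102270$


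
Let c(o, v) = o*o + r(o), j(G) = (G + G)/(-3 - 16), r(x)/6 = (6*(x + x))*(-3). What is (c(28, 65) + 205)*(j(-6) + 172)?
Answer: -16593520/19 ≈ -8.7334e+5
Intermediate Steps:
r(x) = -216*x (r(x) = 6*((6*(x + x))*(-3)) = 6*((6*(2*x))*(-3)) = 6*((12*x)*(-3)) = 6*(-36*x) = -216*x)
j(G) = -2*G/19 (j(G) = (2*G)/(-19) = (2*G)*(-1/19) = -2*G/19)
c(o, v) = o**2 - 216*o (c(o, v) = o*o - 216*o = o**2 - 216*o)
(c(28, 65) + 205)*(j(-6) + 172) = (28*(-216 + 28) + 205)*(-2/19*(-6) + 172) = (28*(-188) + 205)*(12/19 + 172) = (-5264 + 205)*(3280/19) = -5059*3280/19 = -16593520/19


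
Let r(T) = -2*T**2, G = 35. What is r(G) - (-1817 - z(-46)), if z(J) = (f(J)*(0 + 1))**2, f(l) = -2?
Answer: -629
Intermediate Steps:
z(J) = 4 (z(J) = (-2*(0 + 1))**2 = (-2*1)**2 = (-2)**2 = 4)
r(G) - (-1817 - z(-46)) = -2*35**2 - (-1817 - 1*4) = -2*1225 - (-1817 - 4) = -2450 - 1*(-1821) = -2450 + 1821 = -629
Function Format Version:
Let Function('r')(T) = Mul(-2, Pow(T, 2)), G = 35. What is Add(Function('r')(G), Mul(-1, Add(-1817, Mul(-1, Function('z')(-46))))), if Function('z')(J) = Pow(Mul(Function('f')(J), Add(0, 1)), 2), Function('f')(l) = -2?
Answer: -629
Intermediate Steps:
Function('z')(J) = 4 (Function('z')(J) = Pow(Mul(-2, Add(0, 1)), 2) = Pow(Mul(-2, 1), 2) = Pow(-2, 2) = 4)
Add(Function('r')(G), Mul(-1, Add(-1817, Mul(-1, Function('z')(-46))))) = Add(Mul(-2, Pow(35, 2)), Mul(-1, Add(-1817, Mul(-1, 4)))) = Add(Mul(-2, 1225), Mul(-1, Add(-1817, -4))) = Add(-2450, Mul(-1, -1821)) = Add(-2450, 1821) = -629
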